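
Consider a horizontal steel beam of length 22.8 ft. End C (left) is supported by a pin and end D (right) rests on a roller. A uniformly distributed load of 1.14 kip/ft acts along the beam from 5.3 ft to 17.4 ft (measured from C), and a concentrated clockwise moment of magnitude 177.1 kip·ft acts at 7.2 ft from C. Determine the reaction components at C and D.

C_x = 0, C_y = -0.8403 kip, D_y = 14.63 kip

Resultant of the distributed load: 1.14 × 12.1 = 13.794 kip at 11.35 ft from C.
ΣM about C: D_y·22.8 − (1.14·12.1)·11.35 − 177.1 = 0 → D_y = 333.6619/22.8 = 14.6343 ≈ 14.63 kip.
ΣF_y = 0: C_y + 14.6343 − 1.14·12.1 = 0 → C_y = -0.8403 kip.
ΣF_x = 0: no horizontal applied forces, so C_x = 0.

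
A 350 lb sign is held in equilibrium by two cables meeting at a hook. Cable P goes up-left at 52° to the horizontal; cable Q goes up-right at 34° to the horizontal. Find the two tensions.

T_P = 290.9 lb, T_Q = 216.0 lb

ΣF_x = 0: −T_P·cos52° + T_Q·cos34° = 0 → T_Q = 0.742622·T_P.
ΣF_y = 0: T_P·sin52° + T_Q·sin34° = 350.
Substitute: T_P·(0.788011 + 0.742622·0.559193) = 350 → T_P = 290.872 ≈ 290.9 lb.
Then T_Q = 0.742622 × 290.872 = 216.0 lb.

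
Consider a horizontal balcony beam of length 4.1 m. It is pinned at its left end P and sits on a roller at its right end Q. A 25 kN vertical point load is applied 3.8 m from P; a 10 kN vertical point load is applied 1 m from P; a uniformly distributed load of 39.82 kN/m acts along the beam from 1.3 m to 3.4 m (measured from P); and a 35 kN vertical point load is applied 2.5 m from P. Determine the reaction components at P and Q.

Resultant of the distributed load: 39.82 × 2.1 = 83.622 kN at 2.35 m from P.
ΣM about P: Q_y·4.1 − 25·3.8 − 10·1 − (39.82·2.1)·2.35 − 35·2.5 = 0 → Q_y = 389.0117/4.1 = 94.8809 ≈ 94.88 kN.
ΣF_y = 0: P_y + 94.8809 − 25 − 10 − 39.82·2.1 − 35 = 0 → P_y = 58.74 kN.
ΣF_x = 0: no horizontal applied forces, so P_x = 0.

P_x = 0, P_y = 58.74 kN, Q_y = 94.88 kN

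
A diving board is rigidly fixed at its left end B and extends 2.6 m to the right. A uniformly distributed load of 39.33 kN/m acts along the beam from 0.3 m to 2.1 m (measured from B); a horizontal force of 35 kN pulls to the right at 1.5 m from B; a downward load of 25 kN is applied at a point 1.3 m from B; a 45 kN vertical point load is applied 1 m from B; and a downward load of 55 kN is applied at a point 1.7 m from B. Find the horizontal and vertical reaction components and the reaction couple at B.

Resultant of the distributed load: 39.33 × 1.8 = 70.794 kN at 1.2 m from B.
ΣF_x = 0: B_x + 35 = 0 → B_x = -35.00 kN.
ΣF_y = 0: B_y − 39.33·1.8 − 25 − 45 − 55 = 0 → B_y = 195.8 kN.
ΣM about B: M_B − (39.33·1.8)·1.2 − 25·1.3 − 45·1 − 55·1.7 = 0 → M_B = 256.0 kN·m.

B_x = -35.00 kN, B_y = 195.8 kN, M_B = 256.0 kN·m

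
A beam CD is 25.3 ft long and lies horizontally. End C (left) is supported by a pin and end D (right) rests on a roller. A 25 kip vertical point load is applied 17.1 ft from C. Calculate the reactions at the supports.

C_x = 0, C_y = 8.103 kip, D_y = 16.90 kip

Taking moments about C: D_y·25.3 − 25·17.1 = 0 → D_y = 427.5/25.3 = 16.8972 ≈ 16.90 kip.
ΣF_y = 0: C_y + 16.8972 − 25 = 0 → C_y = 8.103 kip.
ΣF_x = 0: no horizontal applied forces, so C_x = 0.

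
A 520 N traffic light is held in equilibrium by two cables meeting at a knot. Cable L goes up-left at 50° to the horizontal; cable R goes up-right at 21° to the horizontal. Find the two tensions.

T_L = 513.4 N, T_R = 353.5 N

ΣF_x = 0: −T_L·cos50° + T_R·cos21° = 0 → T_R = 0.688519·T_L.
ΣF_y = 0: T_L·sin50° + T_R·sin21° = 520.
Substitute: T_L·(0.766044 + 0.688519·0.358368) = 520 → T_L = 513.435 ≈ 513.4 N.
Then T_R = 0.688519 × 513.435 = 353.5 N.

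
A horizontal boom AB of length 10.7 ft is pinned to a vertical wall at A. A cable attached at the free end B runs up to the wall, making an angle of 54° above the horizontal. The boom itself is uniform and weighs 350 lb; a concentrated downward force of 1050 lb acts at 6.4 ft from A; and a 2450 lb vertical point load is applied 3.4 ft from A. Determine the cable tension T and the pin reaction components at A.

T = 1955 lb, A_x = 1149 lb, A_y = 2268 lb

ΣM about A: T·sin54°·10.7 − 350·5.35 − 1050·6.4 − 2450·3.4 = 0 → T = 16922.5/(10.7·0.809017) = 1954.89 ≈ 1955 lb.
ΣF_x = 0: A_x − T·cos54° = 0 → A_x = 1954.89 × 0.587785 = 1149 lb.
ΣF_y = 0: A_y + T·sin54° − 350 − 1050 − 2450 = 0 → A_y = 3850 − 1954.89 × 0.809017 = 2268 lb.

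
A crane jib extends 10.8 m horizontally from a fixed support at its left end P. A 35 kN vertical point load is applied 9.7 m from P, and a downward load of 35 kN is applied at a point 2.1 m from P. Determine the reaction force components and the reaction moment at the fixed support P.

P_x = 0, P_y = 70.00 kN, M_P = 413.0 kN·m

ΣF_x = 0: P_x = 0.
ΣF_y = 0: P_y − 35 − 35 = 0 → P_y = 70.00 kN.
ΣM about P: M_P − 35·9.7 − 35·2.1 = 0 → M_P = 413.0 kN·m.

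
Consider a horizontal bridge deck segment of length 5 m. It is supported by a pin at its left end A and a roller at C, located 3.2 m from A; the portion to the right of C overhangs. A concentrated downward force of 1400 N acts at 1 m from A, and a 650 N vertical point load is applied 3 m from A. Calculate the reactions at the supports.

Moments about A: C_y·3.2 − 1400·1 − 650·3 = 0 → C_y = 3350/3.2 = 1046.88 ≈ 1047 N.
ΣF_y = 0: A_y + 1046.88 − 1400 − 650 = 0 → A_y = 1003 N.
ΣF_x = 0: no horizontal applied forces, so A_x = 0.

A_x = 0, A_y = 1003 N, C_y = 1047 N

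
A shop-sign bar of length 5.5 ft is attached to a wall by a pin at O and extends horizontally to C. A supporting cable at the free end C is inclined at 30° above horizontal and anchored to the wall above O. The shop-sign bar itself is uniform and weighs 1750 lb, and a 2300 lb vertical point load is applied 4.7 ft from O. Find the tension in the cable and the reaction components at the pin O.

T = 5681 lb, O_x = 4920 lb, O_y = 1210 lb

ΣM about O: T·sin30°·5.5 − 1750·2.75 − 2300·4.7 = 0 → T = 15622.5/(5.5·0.5) = 5680.91 ≈ 5681 lb.
ΣF_x = 0: O_x − T·cos30° = 0 → O_x = 5680.91 × 0.866025 = 4920 lb.
ΣF_y = 0: O_y + T·sin30° − 1750 − 2300 = 0 → O_y = 4050 − 5680.91 × 0.5 = 1210 lb.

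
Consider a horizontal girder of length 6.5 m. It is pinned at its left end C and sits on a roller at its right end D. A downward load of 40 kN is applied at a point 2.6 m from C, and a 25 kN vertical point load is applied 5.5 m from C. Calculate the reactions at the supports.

C_x = 0, C_y = 27.85 kN, D_y = 37.15 kN

Taking moments about C: D_y·6.5 − 40·2.6 − 25·5.5 = 0 → D_y = 241.5/6.5 = 37.1538 ≈ 37.15 kN.
ΣF_y = 0: C_y + 37.1538 − 40 − 25 = 0 → C_y = 27.85 kN.
ΣF_x = 0: no horizontal applied forces, so C_x = 0.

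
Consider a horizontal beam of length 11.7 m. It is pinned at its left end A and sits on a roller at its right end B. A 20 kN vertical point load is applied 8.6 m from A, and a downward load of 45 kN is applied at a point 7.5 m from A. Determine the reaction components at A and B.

Taking moments about A: B_y·11.7 − 20·8.6 − 45·7.5 = 0 → B_y = 509.5/11.7 = 43.547 ≈ 43.55 kN.
ΣF_y = 0: A_y + 43.547 − 20 − 45 = 0 → A_y = 21.45 kN.
ΣF_x = 0: no horizontal applied forces, so A_x = 0.

A_x = 0, A_y = 21.45 kN, B_y = 43.55 kN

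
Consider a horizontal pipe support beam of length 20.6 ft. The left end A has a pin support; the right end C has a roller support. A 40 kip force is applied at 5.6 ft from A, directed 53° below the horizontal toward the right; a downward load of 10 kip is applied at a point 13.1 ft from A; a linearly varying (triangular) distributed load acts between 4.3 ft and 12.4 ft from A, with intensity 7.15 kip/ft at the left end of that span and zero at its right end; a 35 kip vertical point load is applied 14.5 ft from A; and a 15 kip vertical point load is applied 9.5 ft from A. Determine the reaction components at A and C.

Resultant of the triangular load: ½ × 7.15 × 8.1 = 28.9575 kip, acting at 7 ft from A (one-third of the span from the peak).
Moments about A: C_y·20.6 − 40·sin53°·5.6 − 10·13.1 − (½·7.15·8.1)·7 − 35·14.5 − 15·9.5 = 0 → C_y = 1162.6/20.6 = 56.4369 ≈ 56.44 kip.
ΣF_y = 0: A_y + 56.4369 − 40·sin53° − 10 − ½·7.15·8.1 − 35 − 15 = 0 → A_y = 64.47 kip.
ΣF_x = 0: A_x + 40·cos53° = 0 → A_x = -24.07 kip.

A_x = -24.07 kip, A_y = 64.47 kip, C_y = 56.44 kip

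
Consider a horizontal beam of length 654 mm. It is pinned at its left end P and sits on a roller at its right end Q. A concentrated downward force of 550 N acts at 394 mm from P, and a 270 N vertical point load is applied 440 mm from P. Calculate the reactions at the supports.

Moments about P: Q_y·654 − 550·394 − 270·440 = 0 → Q_y = 335500/654 = 512.997 ≈ 513.0 N.
ΣF_y = 0: P_y + 512.997 − 550 − 270 = 0 → P_y = 307.0 N.
ΣF_x = 0: no horizontal applied forces, so P_x = 0.

P_x = 0, P_y = 307.0 N, Q_y = 513.0 N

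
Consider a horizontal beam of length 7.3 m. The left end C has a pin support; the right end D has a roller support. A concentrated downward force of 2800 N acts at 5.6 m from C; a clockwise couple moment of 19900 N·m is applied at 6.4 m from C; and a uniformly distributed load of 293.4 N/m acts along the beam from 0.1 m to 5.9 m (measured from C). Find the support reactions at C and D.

Resultant of the distributed load: 293.4 × 5.8 = 1701.72 N at 3 m from C.
ΣM about C: D_y·7.3 − 2800·5.6 − 19900 − (293.4·5.8)·3 = 0 → D_y = 40685.16/7.3 = 5573.31 ≈ 5573 N.
ΣF_y = 0: C_y + 5573.31 − 2800 − 293.4·5.8 = 0 → C_y = -1072 N.
ΣF_x = 0: no horizontal applied forces, so C_x = 0.

C_x = 0, C_y = -1072 N, D_y = 5573 N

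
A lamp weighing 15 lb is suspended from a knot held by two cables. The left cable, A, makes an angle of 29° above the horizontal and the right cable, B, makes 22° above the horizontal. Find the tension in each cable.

T_A = 17.90 lb, T_B = 16.88 lb

ΣF_x = 0: −T_A·cos29° + T_B·cos22° = 0 → T_B = 0.943308·T_A.
ΣF_y = 0: T_A·sin29° + T_B·sin22° = 15.
Substitute: T_A·(0.48481 + 0.943308·0.374607) = 15 → T_A = 17.8959 ≈ 17.90 lb.
Then T_B = 0.943308 × 17.8959 = 16.88 lb.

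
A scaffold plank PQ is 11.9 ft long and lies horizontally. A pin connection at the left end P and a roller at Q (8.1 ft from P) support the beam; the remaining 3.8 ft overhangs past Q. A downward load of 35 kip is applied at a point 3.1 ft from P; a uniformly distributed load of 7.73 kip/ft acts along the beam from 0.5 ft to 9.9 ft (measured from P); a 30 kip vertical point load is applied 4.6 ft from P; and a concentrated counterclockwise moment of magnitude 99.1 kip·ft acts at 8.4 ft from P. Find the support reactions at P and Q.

Resultant of the distributed load: 7.73 × 9.4 = 72.662 kip at 5.2 ft from P.
Moments about P: Q_y·8.1 − 35·3.1 − (7.73·9.4)·5.2 − 30·4.6 + 99.1 = 0 → Q_y = 525.2424/8.1 = 64.8447 ≈ 64.84 kip.
ΣF_y = 0: P_y + 64.8447 − 35 − 7.73·9.4 − 30 = 0 → P_y = 72.82 kip.
ΣF_x = 0: no horizontal applied forces, so P_x = 0.

P_x = 0, P_y = 72.82 kip, Q_y = 64.84 kip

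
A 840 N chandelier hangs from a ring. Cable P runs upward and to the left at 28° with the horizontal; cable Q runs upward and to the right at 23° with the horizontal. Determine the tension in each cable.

ΣF_x = 0: −T_P·cos28° + T_Q·cos23° = 0 → T_Q = 0.959199·T_P.
ΣF_y = 0: T_P·sin28° + T_Q·sin23° = 840.
Substitute: T_P·(0.469472 + 0.959199·0.390731) = 840 → T_P = 994.953 ≈ 995.0 N.
Then T_Q = 0.959199 × 994.953 = 954.4 N.

T_P = 995.0 N, T_Q = 954.4 N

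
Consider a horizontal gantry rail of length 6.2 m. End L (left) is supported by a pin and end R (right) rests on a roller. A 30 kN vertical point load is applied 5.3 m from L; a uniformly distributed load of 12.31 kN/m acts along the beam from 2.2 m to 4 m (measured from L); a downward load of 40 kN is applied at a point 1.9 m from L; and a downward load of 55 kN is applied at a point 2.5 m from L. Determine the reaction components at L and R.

Resultant of the distributed load: 12.31 × 1.8 = 22.158 kN at 3.1 m from L.
Taking moments about L: R_y·6.2 − 30·5.3 − (12.31·1.8)·3.1 − 40·1.9 − 55·2.5 = 0 → R_y = 441.1898/6.2 = 71.1596 ≈ 71.16 kN.
ΣF_y = 0: L_y + 71.1596 − 30 − 12.31·1.8 − 40 − 55 = 0 → L_y = 76.00 kN.
ΣF_x = 0: no horizontal applied forces, so L_x = 0.

L_x = 0, L_y = 76.00 kN, R_y = 71.16 kN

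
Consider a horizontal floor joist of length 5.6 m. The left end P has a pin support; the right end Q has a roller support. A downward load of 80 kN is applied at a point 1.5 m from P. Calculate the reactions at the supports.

P_x = 0, P_y = 58.57 kN, Q_y = 21.43 kN

ΣM about P: Q_y·5.6 − 80·1.5 = 0 → Q_y = 120/5.6 = 21.4286 ≈ 21.43 kN.
ΣF_y = 0: P_y + 21.4286 − 80 = 0 → P_y = 58.57 kN.
ΣF_x = 0: no horizontal applied forces, so P_x = 0.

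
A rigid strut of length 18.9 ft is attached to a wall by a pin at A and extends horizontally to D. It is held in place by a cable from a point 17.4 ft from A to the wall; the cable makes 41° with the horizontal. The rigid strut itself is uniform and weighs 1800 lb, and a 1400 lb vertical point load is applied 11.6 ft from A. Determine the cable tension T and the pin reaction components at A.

T = 2913 lb, A_x = 2198 lb, A_y = 1289 lb

ΣM about A: T·sin41°·17.4 − 1800·9.45 − 1400·11.6 = 0 → T = 33250/(17.4·0.656059) = 2912.73 ≈ 2913 lb.
ΣF_x = 0: A_x − T·cos41° = 0 → A_x = 2912.73 × 0.75471 = 2198 lb.
ΣF_y = 0: A_y + T·sin41° − 1800 − 1400 = 0 → A_y = 3200 − 2912.73 × 0.656059 = 1289 lb.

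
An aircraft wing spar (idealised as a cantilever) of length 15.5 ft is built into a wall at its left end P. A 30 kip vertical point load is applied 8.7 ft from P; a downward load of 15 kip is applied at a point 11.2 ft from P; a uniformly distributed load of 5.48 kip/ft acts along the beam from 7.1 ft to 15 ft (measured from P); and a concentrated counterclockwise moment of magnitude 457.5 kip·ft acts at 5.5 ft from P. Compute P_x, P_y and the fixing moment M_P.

P_x = 0, P_y = 88.29 kip, M_P = 449.9 kip·ft

Resultant of the distributed load: 5.48 × 7.9 = 43.292 kip at 11.05 ft from P.
ΣF_x = 0: P_x = 0.
ΣF_y = 0: P_y − 30 − 15 − 5.48·7.9 = 0 → P_y = 88.29 kip.
ΣM about P: M_P − 30·8.7 − 15·11.2 − (5.48·7.9)·11.05 + 457.5 = 0 → M_P = 449.9 kip·ft.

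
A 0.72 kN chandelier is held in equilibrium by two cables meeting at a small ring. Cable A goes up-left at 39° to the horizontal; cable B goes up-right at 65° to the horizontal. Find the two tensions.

ΣF_x = 0: −T_A·cos39° + T_B·cos65° = 0 → T_B = 1.83888·T_A.
ΣF_y = 0: T_A·sin39° + T_B·sin65° = 0.72.
Substitute: T_A·(0.62932 + 1.83888·0.906308) = 0.72 → T_A = 0.313601 ≈ 0.3136 kN.
Then T_B = 1.83888 × 0.313601 = 0.5767 kN.

T_A = 0.3136 kN, T_B = 0.5767 kN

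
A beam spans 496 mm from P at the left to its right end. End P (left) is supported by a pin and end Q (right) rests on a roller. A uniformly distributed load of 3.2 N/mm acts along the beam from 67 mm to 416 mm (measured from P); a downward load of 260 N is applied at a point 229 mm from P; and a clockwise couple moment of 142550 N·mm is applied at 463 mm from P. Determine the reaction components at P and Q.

Resultant of the distributed load: 3.2 × 349 = 1116.8 N at 241.5 mm from P.
Moments about P: Q_y·496 − (3.2·349)·241.5 − 260·229 − 142550 = 0 → Q_y = 471797.2/496 = 951.204 ≈ 951.2 N.
ΣF_y = 0: P_y + 951.204 − 3.2·349 − 260 = 0 → P_y = 425.6 N.
ΣF_x = 0: no horizontal applied forces, so P_x = 0.

P_x = 0, P_y = 425.6 N, Q_y = 951.2 N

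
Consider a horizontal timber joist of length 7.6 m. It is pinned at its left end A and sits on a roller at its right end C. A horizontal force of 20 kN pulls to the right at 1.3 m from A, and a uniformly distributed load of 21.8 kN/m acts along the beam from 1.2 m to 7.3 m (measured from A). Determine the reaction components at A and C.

A_x = -20.00 kN, A_y = 58.62 kN, C_y = 74.36 kN

Resultant of the distributed load: 21.8 × 6.1 = 132.98 kN at 4.25 m from A.
Moments about A: C_y·7.6 − (21.8·6.1)·4.25 = 0 → C_y = 565.165/7.6 = 74.3638 ≈ 74.36 kN.
ΣF_y = 0: A_y + 74.3638 − 21.8·6.1 = 0 → A_y = 58.62 kN.
ΣF_x = 0: A_x + 20 = 0 → A_x = -20.00 kN.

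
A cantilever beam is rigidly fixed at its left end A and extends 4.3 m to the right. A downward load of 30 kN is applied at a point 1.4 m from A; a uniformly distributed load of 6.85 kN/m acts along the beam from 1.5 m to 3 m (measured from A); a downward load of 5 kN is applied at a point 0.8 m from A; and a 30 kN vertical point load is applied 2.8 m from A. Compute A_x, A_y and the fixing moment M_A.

A_x = 0, A_y = 75.28 kN, M_A = 153.1 kN·m

Resultant of the distributed load: 6.85 × 1.5 = 10.275 kN at 2.25 m from A.
ΣF_x = 0: A_x = 0.
ΣF_y = 0: A_y − 30 − 6.85·1.5 − 5 − 30 = 0 → A_y = 75.28 kN.
ΣM about A: M_A − 30·1.4 − (6.85·1.5)·2.25 − 5·0.8 − 30·2.8 = 0 → M_A = 153.1 kN·m.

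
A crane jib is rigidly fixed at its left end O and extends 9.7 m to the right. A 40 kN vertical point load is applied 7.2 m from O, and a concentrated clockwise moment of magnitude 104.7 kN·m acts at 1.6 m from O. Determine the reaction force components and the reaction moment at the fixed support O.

O_x = 0, O_y = 40.00 kN, M_O = 392.7 kN·m

ΣF_x = 0: O_x = 0.
ΣF_y = 0: O_y − 40 = 0 → O_y = 40.00 kN.
ΣM about O: M_O − 40·7.2 − 104.7 = 0 → M_O = 392.7 kN·m.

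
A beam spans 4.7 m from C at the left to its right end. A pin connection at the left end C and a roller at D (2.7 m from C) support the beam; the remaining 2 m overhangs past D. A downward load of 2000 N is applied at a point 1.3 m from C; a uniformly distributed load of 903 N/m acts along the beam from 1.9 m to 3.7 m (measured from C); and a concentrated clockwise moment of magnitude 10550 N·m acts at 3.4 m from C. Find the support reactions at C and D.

C_x = 0, C_y = -2931 N, D_y = 6556 N

Resultant of the distributed load: 903 × 1.8 = 1625.4 N at 2.8 m from C.
Taking moments about C: D_y·2.7 − 2000·1.3 − (903·1.8)·2.8 − 10550 = 0 → D_y = 17701.12/2.7 = 6555.97 ≈ 6556 N.
ΣF_y = 0: C_y + 6555.97 − 2000 − 903·1.8 = 0 → C_y = -2931 N.
ΣF_x = 0: no horizontal applied forces, so C_x = 0.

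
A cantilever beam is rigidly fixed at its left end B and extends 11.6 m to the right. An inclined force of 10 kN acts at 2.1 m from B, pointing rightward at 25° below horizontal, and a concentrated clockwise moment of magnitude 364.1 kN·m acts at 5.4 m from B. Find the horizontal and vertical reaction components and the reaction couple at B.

B_x = -9.063 kN, B_y = 4.226 kN, M_B = 373.0 kN·m

ΣF_x = 0: B_x + 10·cos25° = 0 → B_x = -9.063 kN.
ΣF_y = 0: B_y − 10·sin25° = 0 → B_y = 4.226 kN.
ΣM about B: M_B − 10·sin25°·2.1 − 364.1 = 0 → M_B = 373.0 kN·m.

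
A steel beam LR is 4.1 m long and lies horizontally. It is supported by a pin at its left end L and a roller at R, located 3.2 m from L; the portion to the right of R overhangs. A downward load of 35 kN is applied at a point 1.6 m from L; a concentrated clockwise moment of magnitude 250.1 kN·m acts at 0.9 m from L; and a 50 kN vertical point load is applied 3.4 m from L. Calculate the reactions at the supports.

L_x = 0, L_y = -63.78 kN, R_y = 148.8 kN

ΣM about L: R_y·3.2 − 35·1.6 − 250.1 − 50·3.4 = 0 → R_y = 476.1/3.2 = 148.781 ≈ 148.8 kN.
ΣF_y = 0: L_y + 148.781 − 35 − 50 = 0 → L_y = -63.78 kN.
ΣF_x = 0: no horizontal applied forces, so L_x = 0.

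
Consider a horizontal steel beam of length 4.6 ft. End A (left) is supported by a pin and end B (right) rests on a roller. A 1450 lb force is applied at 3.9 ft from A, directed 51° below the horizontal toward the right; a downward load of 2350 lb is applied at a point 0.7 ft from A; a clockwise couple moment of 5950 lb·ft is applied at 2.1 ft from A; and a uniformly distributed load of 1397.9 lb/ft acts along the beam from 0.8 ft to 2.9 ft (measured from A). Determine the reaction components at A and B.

Resultant of the distributed load: 1397.9 × 2.1 = 2935.59 lb at 1.85 ft from A.
Moments about A: B_y·4.6 − 1450·sin51°·3.9 − 2350·0.7 − 5950 − (1397.9·2.1)·1.85 = 0 → B_y = 17420.6/4.6 = 3787.09 ≈ 3787 lb.
ΣF_y = 0: A_y + 3787.09 − 1450·sin51° − 2350 − 1397.9·2.1 = 0 → A_y = 2625 lb.
ΣF_x = 0: A_x + 1450·cos51° = 0 → A_x = -912.5 lb.

A_x = -912.5 lb, A_y = 2625 lb, B_y = 3787 lb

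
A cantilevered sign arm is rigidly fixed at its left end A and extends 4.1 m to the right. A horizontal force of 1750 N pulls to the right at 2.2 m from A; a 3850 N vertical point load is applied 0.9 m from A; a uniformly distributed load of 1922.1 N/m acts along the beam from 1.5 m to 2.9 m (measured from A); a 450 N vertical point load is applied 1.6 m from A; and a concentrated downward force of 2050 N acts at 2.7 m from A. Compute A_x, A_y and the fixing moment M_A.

A_x = -1750 N, A_y = 9041 N, M_A = 15640 N·m

Resultant of the distributed load: 1922.1 × 1.4 = 2690.94 N at 2.2 m from A.
ΣF_x = 0: A_x + 1750 = 0 → A_x = -1750 N.
ΣF_y = 0: A_y − 3850 − 1922.1·1.4 − 450 − 2050 = 0 → A_y = 9041 N.
ΣM about A: M_A − 3850·0.9 − (1922.1·1.4)·2.2 − 450·1.6 − 2050·2.7 = 0 → M_A = 15640 N·m.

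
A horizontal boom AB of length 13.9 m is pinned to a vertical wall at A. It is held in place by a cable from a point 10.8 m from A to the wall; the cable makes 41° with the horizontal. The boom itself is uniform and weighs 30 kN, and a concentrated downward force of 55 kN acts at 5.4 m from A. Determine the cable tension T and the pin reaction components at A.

ΣM about A: T·sin41°·10.8 − 30·6.95 − 55·5.4 = 0 → T = 505.5/(10.8·0.656059) = 71.3435 ≈ 71.34 kN.
ΣF_x = 0: A_x − T·cos41° = 0 → A_x = 71.3435 × 0.75471 = 53.84 kN.
ΣF_y = 0: A_y + T·sin41° − 30 − 55 = 0 → A_y = 85 − 71.3435 × 0.656059 = 38.19 kN.

T = 71.34 kN, A_x = 53.84 kN, A_y = 38.19 kN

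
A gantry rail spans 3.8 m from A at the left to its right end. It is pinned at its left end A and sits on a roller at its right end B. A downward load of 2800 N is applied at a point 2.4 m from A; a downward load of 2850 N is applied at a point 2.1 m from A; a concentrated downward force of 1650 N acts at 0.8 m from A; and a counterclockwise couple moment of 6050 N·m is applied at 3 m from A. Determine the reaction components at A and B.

Taking moments about A: B_y·3.8 − 2800·2.4 − 2850·2.1 − 1650·0.8 + 6050 = 0 → B_y = 7975/3.8 = 2098.68 ≈ 2099 N.
ΣF_y = 0: A_y + 2098.68 − 2800 − 2850 − 1650 = 0 → A_y = 5201 N.
ΣF_x = 0: no horizontal applied forces, so A_x = 0.

A_x = 0, A_y = 5201 N, B_y = 2099 N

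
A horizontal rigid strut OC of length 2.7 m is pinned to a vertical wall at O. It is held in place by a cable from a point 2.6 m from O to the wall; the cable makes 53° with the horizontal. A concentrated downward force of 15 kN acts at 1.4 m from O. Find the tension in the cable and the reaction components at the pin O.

ΣM about O: T·sin53°·2.6 − 15·1.4 = 0 → T = 21/(2.6·0.798636) = 10.1134 ≈ 10.11 kN.
ΣF_x = 0: O_x − T·cos53° = 0 → O_x = 10.1134 × 0.601815 = 6.086 kN.
ΣF_y = 0: O_y + T·sin53° − 15 = 0 → O_y = 15 − 10.1134 × 0.798636 = 6.923 kN.

T = 10.11 kN, O_x = 6.086 kN, O_y = 6.923 kN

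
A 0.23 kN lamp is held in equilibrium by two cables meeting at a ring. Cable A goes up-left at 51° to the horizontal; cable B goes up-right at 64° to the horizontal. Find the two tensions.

T_A = 0.1112 kN, T_B = 0.1597 kN

ΣF_x = 0: −T_A·cos51° + T_B·cos64° = 0 → T_B = 1.43559·T_A.
ΣF_y = 0: T_A·sin51° + T_B·sin64° = 0.23.
Substitute: T_A·(0.777146 + 1.43559·0.898794) = 0.23 → T_A = 0.111248 ≈ 0.1112 kN.
Then T_B = 1.43559 × 0.111248 = 0.1597 kN.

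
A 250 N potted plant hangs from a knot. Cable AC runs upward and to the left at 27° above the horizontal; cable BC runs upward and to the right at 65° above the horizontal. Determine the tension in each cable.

ΣF_x = 0: −T_AC·cos27° + T_BC·cos65° = 0 → T_BC = 2.1083·T_AC.
ΣF_y = 0: T_AC·sin27° + T_BC·sin65° = 250.
Substitute: T_AC·(0.45399 + 2.1083·0.906308) = 250 → T_AC = 105.719 ≈ 105.7 N.
Then T_BC = 2.1083 × 105.719 = 222.9 N.

T_AC = 105.7 N, T_BC = 222.9 N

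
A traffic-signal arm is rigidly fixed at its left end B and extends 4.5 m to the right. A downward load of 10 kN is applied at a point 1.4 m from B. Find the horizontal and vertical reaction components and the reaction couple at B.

ΣF_x = 0: B_x = 0.
ΣF_y = 0: B_y − 10 = 0 → B_y = 10.00 kN.
ΣM about B: M_B − 10·1.4 = 0 → M_B = 14.00 kN·m.

B_x = 0, B_y = 10.00 kN, M_B = 14.00 kN·m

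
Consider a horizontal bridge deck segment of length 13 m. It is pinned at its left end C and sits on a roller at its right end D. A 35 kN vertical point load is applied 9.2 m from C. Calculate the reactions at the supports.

C_x = 0, C_y = 10.23 kN, D_y = 24.77 kN

ΣM about C: D_y·13 − 35·9.2 = 0 → D_y = 322/13 = 24.7692 ≈ 24.77 kN.
ΣF_y = 0: C_y + 24.7692 − 35 = 0 → C_y = 10.23 kN.
ΣF_x = 0: no horizontal applied forces, so C_x = 0.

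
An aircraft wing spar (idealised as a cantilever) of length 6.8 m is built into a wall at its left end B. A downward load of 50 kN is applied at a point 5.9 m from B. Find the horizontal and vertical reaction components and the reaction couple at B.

B_x = 0, B_y = 50.00 kN, M_B = 295.0 kN·m

ΣF_x = 0: B_x = 0.
ΣF_y = 0: B_y − 50 = 0 → B_y = 50.00 kN.
ΣM about B: M_B − 50·5.9 = 0 → M_B = 295.0 kN·m.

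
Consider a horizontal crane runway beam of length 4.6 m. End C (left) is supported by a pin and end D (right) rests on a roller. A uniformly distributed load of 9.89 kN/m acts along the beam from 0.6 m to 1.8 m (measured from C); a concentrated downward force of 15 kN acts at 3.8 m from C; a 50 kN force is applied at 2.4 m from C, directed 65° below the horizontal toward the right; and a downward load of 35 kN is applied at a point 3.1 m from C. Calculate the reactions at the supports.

C_x = -21.13 kN, C_y = 44.47 kN, D_y = 62.72 kN

Resultant of the distributed load: 9.89 × 1.2 = 11.868 kN at 1.2 m from C.
Taking moments about C: D_y·4.6 − (9.89·1.2)·1.2 − 15·3.8 − 50·sin65°·2.4 − 35·3.1 = 0 → D_y = 288.499/4.6 = 62.7172 ≈ 62.72 kN.
ΣF_y = 0: C_y + 62.7172 − 9.89·1.2 − 15 − 50·sin65° − 35 = 0 → C_y = 44.47 kN.
ΣF_x = 0: C_x + 50·cos65° = 0 → C_x = -21.13 kN.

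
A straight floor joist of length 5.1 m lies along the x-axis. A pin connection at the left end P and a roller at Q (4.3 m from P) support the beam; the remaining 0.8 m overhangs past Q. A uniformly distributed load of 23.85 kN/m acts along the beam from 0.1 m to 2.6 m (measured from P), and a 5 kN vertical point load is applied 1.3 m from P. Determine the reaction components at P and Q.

P_x = 0, P_y = 44.39 kN, Q_y = 20.23 kN

Resultant of the distributed load: 23.85 × 2.5 = 59.625 kN at 1.35 m from P.
ΣM about P: Q_y·4.3 − (23.85·2.5)·1.35 − 5·1.3 = 0 → Q_y = 86.99375/4.3 = 20.2311 ≈ 20.23 kN.
ΣF_y = 0: P_y + 20.2311 − 23.85·2.5 − 5 = 0 → P_y = 44.39 kN.
ΣF_x = 0: no horizontal applied forces, so P_x = 0.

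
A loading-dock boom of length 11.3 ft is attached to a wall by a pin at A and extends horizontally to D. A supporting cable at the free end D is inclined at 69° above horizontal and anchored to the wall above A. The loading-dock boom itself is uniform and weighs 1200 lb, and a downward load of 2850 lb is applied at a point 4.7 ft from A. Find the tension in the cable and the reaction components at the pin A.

T = 1912 lb, A_x = 685.4 lb, A_y = 2265 lb

ΣM about A: T·sin69°·11.3 − 1200·5.65 − 2850·4.7 = 0 → T = 20175/(11.3·0.93358) = 1912.42 ≈ 1912 lb.
ΣF_x = 0: A_x − T·cos69° = 0 → A_x = 1912.42 × 0.358368 = 685.4 lb.
ΣF_y = 0: A_y + T·sin69° − 1200 − 2850 = 0 → A_y = 4050 − 1912.42 × 0.93358 = 2265 lb.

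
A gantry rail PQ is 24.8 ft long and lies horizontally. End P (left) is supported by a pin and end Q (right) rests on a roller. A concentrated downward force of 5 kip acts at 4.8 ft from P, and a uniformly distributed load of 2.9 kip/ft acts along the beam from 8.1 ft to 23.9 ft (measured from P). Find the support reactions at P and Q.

P_x = 0, P_y = 20.29 kip, Q_y = 30.53 kip

Resultant of the distributed load: 2.9 × 15.8 = 45.82 kip at 16 ft from P.
Taking moments about P: Q_y·24.8 − 5·4.8 − (2.9·15.8)·16 = 0 → Q_y = 757.12/24.8 = 30.529 ≈ 30.53 kip.
ΣF_y = 0: P_y + 30.529 − 5 − 2.9·15.8 = 0 → P_y = 20.29 kip.
ΣF_x = 0: no horizontal applied forces, so P_x = 0.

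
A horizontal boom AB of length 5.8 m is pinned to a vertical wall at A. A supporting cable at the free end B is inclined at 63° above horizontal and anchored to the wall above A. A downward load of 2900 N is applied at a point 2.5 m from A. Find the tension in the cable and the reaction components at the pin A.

ΣM about A: T·sin63°·5.8 − 2900·2.5 = 0 → T = 7250/(5.8·0.891007) = 1402.91 ≈ 1403 N.
ΣF_x = 0: A_x − T·cos63° = 0 → A_x = 1402.91 × 0.45399 = 636.9 N.
ΣF_y = 0: A_y + T·sin63° − 2900 = 0 → A_y = 2900 − 1402.91 × 0.891007 = 1650 N.

T = 1403 N, A_x = 636.9 N, A_y = 1650 N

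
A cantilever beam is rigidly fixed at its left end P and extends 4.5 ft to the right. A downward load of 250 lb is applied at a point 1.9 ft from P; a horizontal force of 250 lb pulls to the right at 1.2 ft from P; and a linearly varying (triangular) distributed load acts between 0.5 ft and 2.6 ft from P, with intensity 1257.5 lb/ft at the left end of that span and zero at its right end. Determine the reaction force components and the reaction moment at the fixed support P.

P_x = -250.0 lb, P_y = 1570 lb, M_P = 2059 lb·ft

Resultant of the triangular load: ½ × 1257.5 × 2.1 = 1320.375 lb, acting at 1.2 ft from P (one-third of the span from the peak).
ΣF_x = 0: P_x + 250 = 0 → P_x = -250.0 lb.
ΣF_y = 0: P_y − 250 − ½·1257.5·2.1 = 0 → P_y = 1570 lb.
ΣM about P: M_P − 250·1.9 − (½·1257.5·2.1)·1.2 = 0 → M_P = 2059 lb·ft.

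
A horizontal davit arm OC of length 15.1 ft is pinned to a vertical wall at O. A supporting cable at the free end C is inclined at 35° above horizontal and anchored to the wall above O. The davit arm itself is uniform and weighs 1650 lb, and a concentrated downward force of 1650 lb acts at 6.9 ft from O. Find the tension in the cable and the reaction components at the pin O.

T = 2753 lb, O_x = 2255 lb, O_y = 1721 lb

ΣM about O: T·sin35°·15.1 − 1650·7.55 − 1650·6.9 = 0 → T = 23842.5/(15.1·0.573576) = 2752.86 ≈ 2753 lb.
ΣF_x = 0: O_x − T·cos35° = 0 → O_x = 2752.86 × 0.819152 = 2255 lb.
ΣF_y = 0: O_y + T·sin35° − 1650 − 1650 = 0 → O_y = 3300 − 2752.86 × 0.573576 = 1721 lb.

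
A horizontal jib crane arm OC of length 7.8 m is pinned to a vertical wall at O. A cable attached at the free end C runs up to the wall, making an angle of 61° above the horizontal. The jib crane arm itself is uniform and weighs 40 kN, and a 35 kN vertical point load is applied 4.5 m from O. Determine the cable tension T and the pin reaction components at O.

ΣM about O: T·sin61°·7.8 − 40·3.9 − 35·4.5 = 0 → T = 313.5/(7.8·0.87462) = 45.954 ≈ 45.95 kN.
ΣF_x = 0: O_x − T·cos61° = 0 → O_x = 45.954 × 0.48481 = 22.28 kN.
ΣF_y = 0: O_y + T·sin61° − 40 − 35 = 0 → O_y = 75 − 45.954 × 0.87462 = 34.81 kN.

T = 45.95 kN, O_x = 22.28 kN, O_y = 34.81 kN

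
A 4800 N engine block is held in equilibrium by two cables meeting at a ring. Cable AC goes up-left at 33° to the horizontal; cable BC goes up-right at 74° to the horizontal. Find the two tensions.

ΣF_x = 0: −T_AC·cos33° + T_BC·cos74° = 0 → T_BC = 3.04266·T_AC.
ΣF_y = 0: T_AC·sin33° + T_BC·sin74° = 4800.
Substitute: T_AC·(0.544639 + 3.04266·0.961262) = 4800 → T_AC = 1383.51 ≈ 1384 N.
Then T_BC = 3.04266 × 1383.51 = 4210 N.

T_AC = 1384 N, T_BC = 4210 N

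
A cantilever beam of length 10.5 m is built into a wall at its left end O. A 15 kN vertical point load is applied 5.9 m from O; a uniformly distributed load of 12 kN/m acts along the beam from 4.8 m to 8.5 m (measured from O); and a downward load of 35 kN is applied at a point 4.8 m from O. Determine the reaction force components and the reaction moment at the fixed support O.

O_x = 0, O_y = 94.40 kN, M_O = 551.8 kN·m

Resultant of the distributed load: 12 × 3.7 = 44.4 kN at 6.65 m from O.
ΣF_x = 0: O_x = 0.
ΣF_y = 0: O_y − 15 − 12·3.7 − 35 = 0 → O_y = 94.40 kN.
ΣM about O: M_O − 15·5.9 − (12·3.7)·6.65 − 35·4.8 = 0 → M_O = 551.8 kN·m.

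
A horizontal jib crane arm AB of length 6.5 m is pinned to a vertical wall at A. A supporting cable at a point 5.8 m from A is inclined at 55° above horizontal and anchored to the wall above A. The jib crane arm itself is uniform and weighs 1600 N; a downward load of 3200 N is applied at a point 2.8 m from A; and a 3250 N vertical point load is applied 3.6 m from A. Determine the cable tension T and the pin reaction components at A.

T = 5443 N, A_x = 3122 N, A_y = 3591 N

ΣM about A: T·sin55°·5.8 − 1600·3.25 − 3200·2.8 − 3250·3.6 = 0 → T = 25860/(5.8·0.819152) = 5442.97 ≈ 5443 N.
ΣF_x = 0: A_x − T·cos55° = 0 → A_x = 5442.97 × 0.573576 = 3122 N.
ΣF_y = 0: A_y + T·sin55° − 1600 − 3200 − 3250 = 0 → A_y = 8050 − 5442.97 × 0.819152 = 3591 N.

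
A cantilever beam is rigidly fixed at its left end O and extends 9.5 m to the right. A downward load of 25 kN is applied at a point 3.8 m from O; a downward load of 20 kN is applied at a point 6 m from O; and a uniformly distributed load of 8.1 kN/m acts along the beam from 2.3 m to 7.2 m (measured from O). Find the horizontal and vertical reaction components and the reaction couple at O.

Resultant of the distributed load: 8.1 × 4.9 = 39.69 kN at 4.75 m from O.
ΣF_x = 0: O_x = 0.
ΣF_y = 0: O_y − 25 − 20 − 8.1·4.9 = 0 → O_y = 84.69 kN.
ΣM about O: M_O − 25·3.8 − 20·6 − (8.1·4.9)·4.75 = 0 → M_O = 403.5 kN·m.

O_x = 0, O_y = 84.69 kN, M_O = 403.5 kN·m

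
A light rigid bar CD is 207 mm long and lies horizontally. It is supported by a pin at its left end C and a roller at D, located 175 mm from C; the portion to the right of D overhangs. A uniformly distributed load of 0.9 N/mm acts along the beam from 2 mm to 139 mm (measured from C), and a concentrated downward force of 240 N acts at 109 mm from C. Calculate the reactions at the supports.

C_x = 0, C_y = 164.1 N, D_y = 199.2 N

Resultant of the distributed load: 0.9 × 137 = 123.3 N at 70.5 mm from C.
ΣM about C: D_y·175 − (0.9·137)·70.5 − 240·109 = 0 → D_y = 34852.65/175 = 199.158 ≈ 199.2 N.
ΣF_y = 0: C_y + 199.158 − 0.9·137 − 240 = 0 → C_y = 164.1 N.
ΣF_x = 0: no horizontal applied forces, so C_x = 0.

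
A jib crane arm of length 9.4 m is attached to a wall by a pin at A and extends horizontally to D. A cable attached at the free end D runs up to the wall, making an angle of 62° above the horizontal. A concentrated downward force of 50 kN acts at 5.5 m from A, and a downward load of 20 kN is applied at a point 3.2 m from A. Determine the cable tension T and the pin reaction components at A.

T = 40.84 kN, A_x = 19.18 kN, A_y = 33.94 kN

ΣM about A: T·sin62°·9.4 − 50·5.5 − 20·3.2 = 0 → T = 339/(9.4·0.882948) = 40.8448 ≈ 40.84 kN.
ΣF_x = 0: A_x − T·cos62° = 0 → A_x = 40.8448 × 0.469472 = 19.18 kN.
ΣF_y = 0: A_y + T·sin62° − 50 − 20 = 0 → A_y = 70 − 40.8448 × 0.882948 = 33.94 kN.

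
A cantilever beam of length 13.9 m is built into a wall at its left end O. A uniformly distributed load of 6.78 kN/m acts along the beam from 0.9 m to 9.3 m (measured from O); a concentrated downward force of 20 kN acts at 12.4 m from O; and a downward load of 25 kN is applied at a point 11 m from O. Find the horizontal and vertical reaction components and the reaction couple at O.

O_x = 0, O_y = 102.0 kN, M_O = 813.5 kN·m

Resultant of the distributed load: 6.78 × 8.4 = 56.952 kN at 5.1 m from O.
ΣF_x = 0: O_x = 0.
ΣF_y = 0: O_y − 6.78·8.4 − 20 − 25 = 0 → O_y = 102.0 kN.
ΣM about O: M_O − (6.78·8.4)·5.1 − 20·12.4 − 25·11 = 0 → M_O = 813.5 kN·m.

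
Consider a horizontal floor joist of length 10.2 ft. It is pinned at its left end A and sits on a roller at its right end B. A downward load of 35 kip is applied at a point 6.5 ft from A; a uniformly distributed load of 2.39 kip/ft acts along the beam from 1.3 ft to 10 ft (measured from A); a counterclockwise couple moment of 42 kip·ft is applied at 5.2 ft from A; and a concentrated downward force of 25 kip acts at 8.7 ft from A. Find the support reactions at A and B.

A_x = 0, A_y = 29.77 kip, B_y = 51.03 kip

Resultant of the distributed load: 2.39 × 8.7 = 20.793 kip at 5.65 ft from A.
Moments about A: B_y·10.2 − 35·6.5 − (2.39·8.7)·5.65 + 42 − 25·8.7 = 0 → B_y = 520.48045/10.2 = 51.0275 ≈ 51.03 kip.
ΣF_y = 0: A_y + 51.0275 − 35 − 2.39·8.7 − 25 = 0 → A_y = 29.77 kip.
ΣF_x = 0: no horizontal applied forces, so A_x = 0.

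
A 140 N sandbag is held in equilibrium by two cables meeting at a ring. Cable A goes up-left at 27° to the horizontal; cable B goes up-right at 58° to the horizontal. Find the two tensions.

T_A = 74.47 N, T_B = 125.2 N

ΣF_x = 0: −T_A·cos27° + T_B·cos58° = 0 → T_B = 1.6814·T_A.
ΣF_y = 0: T_A·sin27° + T_B·sin58° = 140.
Substitute: T_A·(0.45399 + 1.6814·0.848048) = 140 → T_A = 74.4721 ≈ 74.47 N.
Then T_B = 1.6814 × 74.4721 = 125.2 N.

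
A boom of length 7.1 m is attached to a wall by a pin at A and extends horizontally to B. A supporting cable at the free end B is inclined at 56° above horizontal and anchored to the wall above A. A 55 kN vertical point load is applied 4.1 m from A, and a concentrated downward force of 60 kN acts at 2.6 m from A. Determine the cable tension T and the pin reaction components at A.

ΣM about A: T·sin56°·7.1 − 55·4.1 − 60·2.6 = 0 → T = 381.5/(7.1·0.829038) = 64.8129 ≈ 64.81 kN.
ΣF_x = 0: A_x − T·cos56° = 0 → A_x = 64.8129 × 0.559193 = 36.24 kN.
ΣF_y = 0: A_y + T·sin56° − 55 − 60 = 0 → A_y = 115 − 64.8129 × 0.829038 = 61.27 kN.

T = 64.81 kN, A_x = 36.24 kN, A_y = 61.27 kN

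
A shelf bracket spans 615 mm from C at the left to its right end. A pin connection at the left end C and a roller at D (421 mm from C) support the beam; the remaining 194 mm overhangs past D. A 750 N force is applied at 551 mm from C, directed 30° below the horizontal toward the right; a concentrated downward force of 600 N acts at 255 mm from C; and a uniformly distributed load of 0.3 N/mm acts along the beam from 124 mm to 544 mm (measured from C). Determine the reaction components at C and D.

Resultant of the distributed load: 0.3 × 420 = 126 N at 334 mm from C.
ΣM about C: D_y·421 − 750·sin30°·551 − 600·255 − (0.3·420)·334 = 0 → D_y = 401709/421 = 954.178 ≈ 954.2 N.
ΣF_y = 0: C_y + 954.178 − 750·sin30° − 600 − 0.3·420 = 0 → C_y = 146.8 N.
ΣF_x = 0: C_x + 750·cos30° = 0 → C_x = -649.5 N.

C_x = -649.5 N, C_y = 146.8 N, D_y = 954.2 N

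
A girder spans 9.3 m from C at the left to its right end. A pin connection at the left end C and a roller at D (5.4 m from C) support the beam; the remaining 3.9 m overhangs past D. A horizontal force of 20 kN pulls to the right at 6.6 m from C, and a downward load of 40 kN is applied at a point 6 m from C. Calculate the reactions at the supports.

ΣM about C: D_y·5.4 − 40·6 = 0 → D_y = 240/5.4 = 44.4444 ≈ 44.44 kN.
ΣF_y = 0: C_y + 44.4444 − 40 = 0 → C_y = -4.444 kN.
ΣF_x = 0: C_x + 20 = 0 → C_x = -20.00 kN.

C_x = -20.00 kN, C_y = -4.444 kN, D_y = 44.44 kN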